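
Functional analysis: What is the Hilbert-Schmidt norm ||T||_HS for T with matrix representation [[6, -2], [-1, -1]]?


The Hilbert-Schmidt norm is sqrt(sum of squares of all entries).
Sum of squares = 6^2 + (-2)^2 + (-1)^2 + (-1)^2
= 36 + 4 + 1 + 1 = 42
||T||_HS = sqrt(42) = 6.4807

6.4807


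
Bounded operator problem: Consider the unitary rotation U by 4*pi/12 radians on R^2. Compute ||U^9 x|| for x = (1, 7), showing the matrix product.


U is a rotation by theta = 4*pi/12
U^9 = rotation by 9*theta = 36*pi/12 = 12*pi/12 (mod 2*pi)
cos(12*pi/12) = -1.0000, sin(12*pi/12) = 0.0000
U^9 x = (-1.0000 * 1 - 0.0000 * 7, 0.0000 * 1 + -1.0000 * 7)
= (-1.0000, -7.0000)
||U^9 x|| = sqrt((-1.0000)^2 + (-7.0000)^2) = sqrt(50.0000) = 7.0711

7.0711


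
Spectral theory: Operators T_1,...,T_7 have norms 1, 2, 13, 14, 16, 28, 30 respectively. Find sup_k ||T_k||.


By the Uniform Boundedness Principle, the supremum of norms is finite.
sup_k ||T_k|| = max(1, 2, 13, 14, 16, 28, 30) = 30

30


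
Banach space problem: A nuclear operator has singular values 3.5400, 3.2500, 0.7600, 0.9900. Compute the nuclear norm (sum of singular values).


The nuclear norm is the sum of all singular values.
||T||_1 = 3.5400 + 3.2500 + 0.7600 + 0.9900
= 8.5400

8.5400


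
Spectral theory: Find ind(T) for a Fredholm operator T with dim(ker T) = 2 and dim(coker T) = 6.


The Fredholm index is defined as ind(T) = dim(ker T) - dim(coker T)
= 2 - 6
= -4

-4


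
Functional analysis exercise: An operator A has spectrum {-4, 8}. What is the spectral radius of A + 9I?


Spectrum of A + 9I = {5, 17}
Spectral radius = max |lambda| over the shifted spectrum
= max(5, 17) = 17

17


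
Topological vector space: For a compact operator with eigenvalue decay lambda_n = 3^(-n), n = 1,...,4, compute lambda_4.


The eigenvalue formula gives lambda_4 = 1/3^4
= 1/81
= 0.0123

0.0123


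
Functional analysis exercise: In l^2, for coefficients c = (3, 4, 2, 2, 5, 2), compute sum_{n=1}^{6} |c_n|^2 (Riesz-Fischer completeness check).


sum |c_n|^2 = 3^2 + 4^2 + 2^2 + 2^2 + 5^2 + 2^2
= 9 + 16 + 4 + 4 + 25 + 4
= 62

62


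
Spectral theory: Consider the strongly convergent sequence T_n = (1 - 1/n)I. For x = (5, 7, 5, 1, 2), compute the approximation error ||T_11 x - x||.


T_11 x - x = (1 - 1/11)x - x = -x/11
||x|| = sqrt(104) = 10.1980
||T_11 x - x|| = ||x||/11 = 10.1980/11 = 0.9271

0.9271


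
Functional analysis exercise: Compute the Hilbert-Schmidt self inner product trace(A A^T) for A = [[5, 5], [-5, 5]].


trace(A * A^T) = sum of squares of all entries
= 5^2 + 5^2 + (-5)^2 + 5^2
= 25 + 25 + 25 + 25
= 100

100


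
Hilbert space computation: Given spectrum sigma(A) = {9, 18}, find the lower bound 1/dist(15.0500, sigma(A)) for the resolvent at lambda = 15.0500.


dist(15.0500, {9, 18}) = min(|15.0500 - 9|, |15.0500 - 18|)
= min(6.0500, 2.9500) = 2.9500
Resolvent bound = 1/2.9500 = 0.3390

0.3390


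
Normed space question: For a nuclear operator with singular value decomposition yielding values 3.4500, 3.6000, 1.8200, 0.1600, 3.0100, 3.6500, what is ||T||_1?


The nuclear norm is the sum of all singular values.
||T||_1 = 3.4500 + 3.6000 + 1.8200 + 0.1600 + 3.0100 + 3.6500
= 15.6900

15.6900


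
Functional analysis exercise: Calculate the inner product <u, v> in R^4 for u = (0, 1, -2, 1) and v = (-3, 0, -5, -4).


Computing the standard inner product <u, v> = sum u_i * v_i
= 0*-3 + 1*0 + -2*-5 + 1*-4
= 0 + 0 + 10 + -4
= 6

6


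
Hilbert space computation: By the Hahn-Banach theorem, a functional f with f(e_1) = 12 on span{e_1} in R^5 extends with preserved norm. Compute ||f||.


The norm of f is given by ||f|| = sup_{||x||=1} |f(x)|.
On span{e_1}, ||e_1|| = 1, so ||f|| = |f(e_1)| / ||e_1||
= |12| / 1 = 12.0000

12.0000


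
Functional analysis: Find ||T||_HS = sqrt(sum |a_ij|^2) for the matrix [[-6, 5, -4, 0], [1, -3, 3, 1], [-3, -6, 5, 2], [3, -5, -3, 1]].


The Hilbert-Schmidt norm is sqrt(sum of squares of all entries).
Sum of squares = (-6)^2 + 5^2 + (-4)^2 + 0^2 + 1^2 + (-3)^2 + 3^2 + 1^2 + (-3)^2 + (-6)^2 + 5^2 + 2^2 + 3^2 + (-5)^2 + (-3)^2 + 1^2
= 36 + 25 + 16 + 0 + 1 + 9 + 9 + 1 + 9 + 36 + 25 + 4 + 9 + 25 + 9 + 1 = 215
||T||_HS = sqrt(215) = 14.6629

14.6629


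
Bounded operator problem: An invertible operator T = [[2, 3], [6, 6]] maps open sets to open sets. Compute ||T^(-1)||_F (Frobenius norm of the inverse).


det(T) = 2*6 - 3*6 = -6
T^(-1) = (1/-6) * [[6, -3], [-6, 2]] = [[-1.0000, 0.5000], [1.0000, -0.3333]]
||T^(-1)||_F^2 = (-1.0000)^2 + 0.5000^2 + 1.0000^2 + (-0.3333)^2 = 2.3611
||T^(-1)||_F = sqrt(2.3611) = 1.5366

1.5366


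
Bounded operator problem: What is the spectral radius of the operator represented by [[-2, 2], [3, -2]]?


For a 2x2 matrix, eigenvalues satisfy lambda^2 - (trace)*lambda + det = 0
trace = -2 + -2 = -4
det = -2*-2 - 2*3 = -2
discriminant = (-4)^2 - 4*(-2) = 24
spectral radius = max |eigenvalue| = 4.4495

4.4495


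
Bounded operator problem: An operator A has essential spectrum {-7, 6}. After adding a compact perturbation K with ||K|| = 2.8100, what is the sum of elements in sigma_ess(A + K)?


By Weyl's theorem, the essential spectrum is invariant under compact perturbations.
sigma_ess(A + K) = sigma_ess(A) = {-7, 6}
Sum = -7 + 6 = -1

-1


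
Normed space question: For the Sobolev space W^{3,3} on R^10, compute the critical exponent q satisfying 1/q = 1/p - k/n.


Using the Sobolev embedding formula: 1/q = 1/p - k/n
1/q = 1/3 - 3/10 = 1/30
q = 1/(1/30) = 30

30.0000


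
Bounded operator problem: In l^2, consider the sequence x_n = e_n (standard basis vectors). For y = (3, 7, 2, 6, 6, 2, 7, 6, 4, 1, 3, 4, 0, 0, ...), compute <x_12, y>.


x_12 = e_12 is the standard basis vector with 1 in position 12.
<x_12, y> = y_12 = 4
As n -> infinity, <x_n, y> -> 0, confirming weak convergence of (x_n) to 0.

4


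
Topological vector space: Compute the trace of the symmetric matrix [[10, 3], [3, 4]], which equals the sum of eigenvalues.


For a self-adjoint (symmetric) matrix, the eigenvalues are real.
The sum of eigenvalues equals the trace of the matrix.
trace = 10 + 4 = 14

14


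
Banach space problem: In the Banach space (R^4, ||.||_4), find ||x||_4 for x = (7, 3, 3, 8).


The l^4 norm = (sum |x_i|^4)^(1/4)
Sum of 4th powers = 2401 + 81 + 81 + 4096 = 6659
||x||_4 = (6659)^(1/4) = 9.0334

9.0334


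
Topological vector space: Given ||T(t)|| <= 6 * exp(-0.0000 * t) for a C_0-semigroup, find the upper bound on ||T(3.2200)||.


||T(3.2200)|| <= 6 * exp(-0.0000 * 3.2200)
= 6 * exp(-0.0000)
= 6 * 1.0000
= 6.0000

6.0000


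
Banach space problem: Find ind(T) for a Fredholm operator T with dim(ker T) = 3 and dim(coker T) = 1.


The Fredholm index is defined as ind(T) = dim(ker T) - dim(coker T)
= 3 - 1
= 2

2


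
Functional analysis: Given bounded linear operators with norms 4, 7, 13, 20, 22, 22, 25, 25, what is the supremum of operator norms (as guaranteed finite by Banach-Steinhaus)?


By the Uniform Boundedness Principle, the supremum of norms is finite.
sup_k ||T_k|| = max(4, 7, 13, 20, 22, 22, 25, 25) = 25

25


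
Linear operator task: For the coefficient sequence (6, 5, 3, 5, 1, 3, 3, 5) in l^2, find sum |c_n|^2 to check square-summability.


sum |c_n|^2 = 6^2 + 5^2 + 3^2 + 5^2 + 1^2 + 3^2 + 3^2 + 5^2
= 36 + 25 + 9 + 25 + 1 + 9 + 9 + 25
= 139

139


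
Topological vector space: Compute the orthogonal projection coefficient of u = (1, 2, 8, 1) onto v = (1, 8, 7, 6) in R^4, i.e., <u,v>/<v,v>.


Computing <u,v> = 1*1 + 2*8 + 8*7 + 1*6 = 79
Computing <v,v> = 1^2 + 8^2 + 7^2 + 6^2 = 150
Projection coefficient = 79/150 = 0.5267

0.5267


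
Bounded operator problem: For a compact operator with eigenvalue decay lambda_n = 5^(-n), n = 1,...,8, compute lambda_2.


The eigenvalue formula gives lambda_2 = 1/5^2
= 1/25
= 0.0400

0.0400


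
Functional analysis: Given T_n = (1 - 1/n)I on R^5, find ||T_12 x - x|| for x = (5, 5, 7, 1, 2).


T_12 x - x = (1 - 1/12)x - x = -x/12
||x|| = sqrt(104) = 10.1980
||T_12 x - x|| = ||x||/12 = 10.1980/12 = 0.8498

0.8498


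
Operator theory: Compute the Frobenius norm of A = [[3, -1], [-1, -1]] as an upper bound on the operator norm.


||A||_F^2 = sum a_ij^2
= 3^2 + (-1)^2 + (-1)^2 + (-1)^2
= 9 + 1 + 1 + 1 = 12
||A||_F = sqrt(12) = 3.4641

3.4641


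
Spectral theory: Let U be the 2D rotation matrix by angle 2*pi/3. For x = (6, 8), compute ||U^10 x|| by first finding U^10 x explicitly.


U is a rotation by theta = 2*pi/3
U^10 = rotation by 10*theta = 20*pi/3 = 2*pi/3 (mod 2*pi)
cos(2*pi/3) = -0.5000, sin(2*pi/3) = 0.8660
U^10 x = (-0.5000 * 6 - 0.8660 * 8, 0.8660 * 6 + -0.5000 * 8)
= (-9.9282, 1.1962)
||U^10 x|| = sqrt((-9.9282)^2 + 1.1962^2) = sqrt(100.0000) = 10.0000

10.0000


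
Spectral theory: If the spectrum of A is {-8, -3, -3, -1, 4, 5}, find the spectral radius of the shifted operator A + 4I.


Spectrum of A + 4I = {-4, 1, 1, 3, 8, 9}
Spectral radius = max |lambda| over the shifted spectrum
= max(4, 1, 1, 3, 8, 9) = 9

9


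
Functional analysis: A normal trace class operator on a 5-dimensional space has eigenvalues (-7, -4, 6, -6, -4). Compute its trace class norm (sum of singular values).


For a normal operator, singular values equal |eigenvalues|.
Trace norm = sum |lambda_i| = 7 + 4 + 6 + 6 + 4
= 27

27


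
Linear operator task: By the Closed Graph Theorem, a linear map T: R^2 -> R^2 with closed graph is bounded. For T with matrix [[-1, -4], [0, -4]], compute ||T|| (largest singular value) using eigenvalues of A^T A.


A^T A = [[1, 4], [4, 32]]
trace(A^T A) = 33, det(A^T A) = 16
discriminant = 33^2 - 4*16 = 1025
Largest eigenvalue of A^T A = (trace + sqrt(disc))/2 = 32.5078
||T|| = sqrt(32.5078) = 5.7016

5.7016


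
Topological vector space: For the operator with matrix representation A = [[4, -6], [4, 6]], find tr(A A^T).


trace(A * A^T) = sum of squares of all entries
= 4^2 + (-6)^2 + 4^2 + 6^2
= 16 + 36 + 16 + 36
= 104

104


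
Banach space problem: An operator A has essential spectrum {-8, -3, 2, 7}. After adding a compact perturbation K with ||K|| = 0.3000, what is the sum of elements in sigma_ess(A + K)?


By Weyl's theorem, the essential spectrum is invariant under compact perturbations.
sigma_ess(A + K) = sigma_ess(A) = {-8, -3, 2, 7}
Sum = -8 + -3 + 2 + 7 = -2

-2


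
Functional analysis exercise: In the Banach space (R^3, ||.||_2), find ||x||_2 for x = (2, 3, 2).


The l^2 norm = (sum |x_i|^2)^(1/2)
Sum of 2th powers = 4 + 9 + 4 = 17
||x||_2 = (17)^(1/2) = 4.1231

4.1231


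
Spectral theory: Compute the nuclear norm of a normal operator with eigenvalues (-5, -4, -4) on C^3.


For a normal operator, singular values equal |eigenvalues|.
Trace norm = sum |lambda_i| = 5 + 4 + 4
= 13

13


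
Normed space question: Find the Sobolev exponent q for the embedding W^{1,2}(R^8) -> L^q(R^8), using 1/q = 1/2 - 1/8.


Using the Sobolev embedding formula: 1/q = 1/p - k/n
1/q = 1/2 - 1/8 = 3/8
q = 1/(3/8) = 8/3 = 2.6667

2.6667


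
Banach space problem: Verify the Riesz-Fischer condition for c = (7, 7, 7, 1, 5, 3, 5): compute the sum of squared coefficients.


sum |c_n|^2 = 7^2 + 7^2 + 7^2 + 1^2 + 5^2 + 3^2 + 5^2
= 49 + 49 + 49 + 1 + 25 + 9 + 25
= 207

207


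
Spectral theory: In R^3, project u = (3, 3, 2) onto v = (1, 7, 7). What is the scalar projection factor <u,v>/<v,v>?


Computing <u,v> = 3*1 + 3*7 + 2*7 = 38
Computing <v,v> = 1^2 + 7^2 + 7^2 = 99
Projection coefficient = 38/99 = 0.3838

0.3838


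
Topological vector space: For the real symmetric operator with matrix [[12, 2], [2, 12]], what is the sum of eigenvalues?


For a self-adjoint (symmetric) matrix, the eigenvalues are real.
The sum of eigenvalues equals the trace of the matrix.
trace = 12 + 12 = 24

24


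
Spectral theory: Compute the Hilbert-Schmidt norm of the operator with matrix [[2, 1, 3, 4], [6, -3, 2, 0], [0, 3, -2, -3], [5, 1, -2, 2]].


The Hilbert-Schmidt norm is sqrt(sum of squares of all entries).
Sum of squares = 2^2 + 1^2 + 3^2 + 4^2 + 6^2 + (-3)^2 + 2^2 + 0^2 + 0^2 + 3^2 + (-2)^2 + (-3)^2 + 5^2 + 1^2 + (-2)^2 + 2^2
= 4 + 1 + 9 + 16 + 36 + 9 + 4 + 0 + 0 + 9 + 4 + 9 + 25 + 1 + 4 + 4 = 135
||T||_HS = sqrt(135) = 11.6190

11.6190


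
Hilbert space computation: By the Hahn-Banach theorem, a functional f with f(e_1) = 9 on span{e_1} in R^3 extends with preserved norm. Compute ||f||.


The norm of f is given by ||f|| = sup_{||x||=1} |f(x)|.
On span{e_1}, ||e_1|| = 1, so ||f|| = |f(e_1)| / ||e_1||
= |9| / 1 = 9.0000

9.0000


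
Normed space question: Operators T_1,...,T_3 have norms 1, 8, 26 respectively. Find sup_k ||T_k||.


By the Uniform Boundedness Principle, the supremum of norms is finite.
sup_k ||T_k|| = max(1, 8, 26) = 26

26


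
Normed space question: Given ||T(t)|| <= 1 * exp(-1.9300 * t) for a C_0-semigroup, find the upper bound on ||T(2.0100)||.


||T(2.0100)|| <= 1 * exp(-1.9300 * 2.0100)
= 1 * exp(-3.8793)
= 1 * 0.0207
= 0.0207

0.0207


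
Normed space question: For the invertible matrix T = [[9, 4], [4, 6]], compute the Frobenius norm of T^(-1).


det(T) = 9*6 - 4*4 = 38
T^(-1) = (1/38) * [[6, -4], [-4, 9]] = [[0.1579, -0.1053], [-0.1053, 0.2368]]
||T^(-1)||_F^2 = 0.1579^2 + (-0.1053)^2 + (-0.1053)^2 + 0.2368^2 = 0.1032
||T^(-1)||_F = sqrt(0.1032) = 0.3212

0.3212


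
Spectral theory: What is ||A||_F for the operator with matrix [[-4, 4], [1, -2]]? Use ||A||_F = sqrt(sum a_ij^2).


||A||_F^2 = sum a_ij^2
= (-4)^2 + 4^2 + 1^2 + (-2)^2
= 16 + 16 + 1 + 4 = 37
||A||_F = sqrt(37) = 6.0828

6.0828


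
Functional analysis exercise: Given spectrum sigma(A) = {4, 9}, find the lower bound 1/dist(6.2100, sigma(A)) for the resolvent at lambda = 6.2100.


dist(6.2100, {4, 9}) = min(|6.2100 - 4|, |6.2100 - 9|)
= min(2.2100, 2.7900) = 2.2100
Resolvent bound = 1/2.2100 = 0.4525

0.4525


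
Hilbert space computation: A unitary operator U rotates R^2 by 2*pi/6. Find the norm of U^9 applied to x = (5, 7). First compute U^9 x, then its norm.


U is a rotation by theta = 2*pi/6
U^9 = rotation by 9*theta = 18*pi/6 = 6*pi/6 (mod 2*pi)
cos(6*pi/6) = -1.0000, sin(6*pi/6) = 0.0000
U^9 x = (-1.0000 * 5 - 0.0000 * 7, 0.0000 * 5 + -1.0000 * 7)
= (-5.0000, -7.0000)
||U^9 x|| = sqrt((-5.0000)^2 + (-7.0000)^2) = sqrt(74.0000) = 8.6023

8.6023


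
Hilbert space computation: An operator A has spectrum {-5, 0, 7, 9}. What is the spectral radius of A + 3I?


Spectrum of A + 3I = {-2, 3, 10, 12}
Spectral radius = max |lambda| over the shifted spectrum
= max(2, 3, 10, 12) = 12

12


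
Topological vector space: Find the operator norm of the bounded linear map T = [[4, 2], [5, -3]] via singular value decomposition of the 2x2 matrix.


A^T A = [[41, -7], [-7, 13]]
trace(A^T A) = 54, det(A^T A) = 484
discriminant = 54^2 - 4*484 = 980
Largest eigenvalue of A^T A = (trace + sqrt(disc))/2 = 42.6525
||T|| = sqrt(42.6525) = 6.5309

6.5309


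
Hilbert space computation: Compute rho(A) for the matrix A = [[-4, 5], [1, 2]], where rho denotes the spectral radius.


For a 2x2 matrix, eigenvalues satisfy lambda^2 - (trace)*lambda + det = 0
trace = -4 + 2 = -2
det = -4*2 - 5*1 = -13
discriminant = (-2)^2 - 4*(-13) = 56
spectral radius = max |eigenvalue| = 4.7417

4.7417


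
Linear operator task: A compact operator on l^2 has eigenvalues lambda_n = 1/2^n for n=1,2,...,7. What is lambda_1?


The eigenvalue formula gives lambda_1 = 1/2^1
= 1/2
= 0.5000

0.5000


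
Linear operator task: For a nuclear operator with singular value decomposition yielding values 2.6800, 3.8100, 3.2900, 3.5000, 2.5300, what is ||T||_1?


The nuclear norm is the sum of all singular values.
||T||_1 = 2.6800 + 3.8100 + 3.2900 + 3.5000 + 2.5300
= 15.8100

15.8100


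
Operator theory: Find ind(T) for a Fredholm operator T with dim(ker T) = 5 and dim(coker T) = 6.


The Fredholm index is defined as ind(T) = dim(ker T) - dim(coker T)
= 5 - 6
= -1

-1


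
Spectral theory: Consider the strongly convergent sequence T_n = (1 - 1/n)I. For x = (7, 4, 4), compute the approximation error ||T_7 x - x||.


T_7 x - x = (1 - 1/7)x - x = -x/7
||x|| = sqrt(81) = 9.0000
||T_7 x - x|| = ||x||/7 = 9.0000/7 = 1.2857

1.2857


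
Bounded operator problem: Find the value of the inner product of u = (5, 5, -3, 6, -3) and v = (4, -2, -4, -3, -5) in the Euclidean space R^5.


Computing the standard inner product <u, v> = sum u_i * v_i
= 5*4 + 5*-2 + -3*-4 + 6*-3 + -3*-5
= 20 + -10 + 12 + -18 + 15
= 19

19


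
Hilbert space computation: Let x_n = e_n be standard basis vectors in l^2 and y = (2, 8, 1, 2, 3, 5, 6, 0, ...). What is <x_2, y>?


x_2 = e_2 is the standard basis vector with 1 in position 2.
<x_2, y> = y_2 = 8
As n -> infinity, <x_n, y> -> 0, confirming weak convergence of (x_n) to 0.

8


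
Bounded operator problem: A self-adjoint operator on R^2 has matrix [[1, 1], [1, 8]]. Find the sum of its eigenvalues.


For a self-adjoint (symmetric) matrix, the eigenvalues are real.
The sum of eigenvalues equals the trace of the matrix.
trace = 1 + 8 = 9

9


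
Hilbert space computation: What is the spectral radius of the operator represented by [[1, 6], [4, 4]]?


For a 2x2 matrix, eigenvalues satisfy lambda^2 - (trace)*lambda + det = 0
trace = 1 + 4 = 5
det = 1*4 - 6*4 = -20
discriminant = 5^2 - 4*(-20) = 105
spectral radius = max |eigenvalue| = 7.6235

7.6235


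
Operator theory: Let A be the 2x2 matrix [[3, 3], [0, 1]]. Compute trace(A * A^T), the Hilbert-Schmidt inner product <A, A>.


trace(A * A^T) = sum of squares of all entries
= 3^2 + 3^2 + 0^2 + 1^2
= 9 + 9 + 0 + 1
= 19

19


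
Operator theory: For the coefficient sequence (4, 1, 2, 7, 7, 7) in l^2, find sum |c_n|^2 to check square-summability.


sum |c_n|^2 = 4^2 + 1^2 + 2^2 + 7^2 + 7^2 + 7^2
= 16 + 1 + 4 + 49 + 49 + 49
= 168

168


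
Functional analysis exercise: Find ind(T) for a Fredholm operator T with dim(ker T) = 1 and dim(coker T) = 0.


The Fredholm index is defined as ind(T) = dim(ker T) - dim(coker T)
= 1 - 0
= 1

1


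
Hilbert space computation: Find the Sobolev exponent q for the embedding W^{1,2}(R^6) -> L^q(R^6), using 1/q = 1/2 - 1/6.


Using the Sobolev embedding formula: 1/q = 1/p - k/n
1/q = 1/2 - 1/6 = 1/3
q = 1/(1/3) = 3

3.0000


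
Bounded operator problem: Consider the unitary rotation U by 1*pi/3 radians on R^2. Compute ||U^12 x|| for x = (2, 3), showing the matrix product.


U is a rotation by theta = 1*pi/3
U^12 = rotation by 12*theta = 12*pi/3 = 0*pi/3 (mod 2*pi)
cos(0*pi/3) = 1.0000, sin(0*pi/3) = 0.0000
U^12 x = (1.0000 * 2 - 0.0000 * 3, 0.0000 * 2 + 1.0000 * 3)
= (2.0000, 3.0000)
||U^12 x|| = sqrt(2.0000^2 + 3.0000^2) = sqrt(13.0000) = 3.6056

3.6056


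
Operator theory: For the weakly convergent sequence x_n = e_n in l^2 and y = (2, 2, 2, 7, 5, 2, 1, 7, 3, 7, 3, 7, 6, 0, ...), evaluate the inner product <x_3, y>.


x_3 = e_3 is the standard basis vector with 1 in position 3.
<x_3, y> = y_3 = 2
As n -> infinity, <x_n, y> -> 0, confirming weak convergence of (x_n) to 0.

2


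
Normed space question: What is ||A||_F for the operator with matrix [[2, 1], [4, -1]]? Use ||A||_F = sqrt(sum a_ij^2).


||A||_F^2 = sum a_ij^2
= 2^2 + 1^2 + 4^2 + (-1)^2
= 4 + 1 + 16 + 1 = 22
||A||_F = sqrt(22) = 4.6904

4.6904


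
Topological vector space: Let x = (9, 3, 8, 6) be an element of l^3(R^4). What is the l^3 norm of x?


The l^3 norm = (sum |x_i|^3)^(1/3)
Sum of 3th powers = 729 + 27 + 512 + 216 = 1484
||x||_3 = (1484)^(1/3) = 11.4063

11.4063


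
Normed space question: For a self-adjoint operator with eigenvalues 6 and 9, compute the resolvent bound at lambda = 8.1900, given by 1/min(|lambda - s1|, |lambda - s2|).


dist(8.1900, {6, 9}) = min(|8.1900 - 6|, |8.1900 - 9|)
= min(2.1900, 0.8100) = 0.8100
Resolvent bound = 1/0.8100 = 1.2346

1.2346


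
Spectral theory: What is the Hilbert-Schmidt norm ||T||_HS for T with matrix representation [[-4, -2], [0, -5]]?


The Hilbert-Schmidt norm is sqrt(sum of squares of all entries).
Sum of squares = (-4)^2 + (-2)^2 + 0^2 + (-5)^2
= 16 + 4 + 0 + 25 = 45
||T||_HS = sqrt(45) = 6.7082

6.7082


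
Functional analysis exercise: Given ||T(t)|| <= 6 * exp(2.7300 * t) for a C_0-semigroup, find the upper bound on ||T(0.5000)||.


||T(0.5000)|| <= 6 * exp(2.7300 * 0.5000)
= 6 * exp(1.3650)
= 6 * 3.9157
= 23.4943

23.4943


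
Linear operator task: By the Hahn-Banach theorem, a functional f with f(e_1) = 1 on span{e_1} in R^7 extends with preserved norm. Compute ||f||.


The norm of f is given by ||f|| = sup_{||x||=1} |f(x)|.
On span{e_1}, ||e_1|| = 1, so ||f|| = |f(e_1)| / ||e_1||
= |1| / 1 = 1.0000

1.0000


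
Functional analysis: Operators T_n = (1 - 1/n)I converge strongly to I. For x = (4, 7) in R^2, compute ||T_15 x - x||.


T_15 x - x = (1 - 1/15)x - x = -x/15
||x|| = sqrt(65) = 8.0623
||T_15 x - x|| = ||x||/15 = 8.0623/15 = 0.5375

0.5375


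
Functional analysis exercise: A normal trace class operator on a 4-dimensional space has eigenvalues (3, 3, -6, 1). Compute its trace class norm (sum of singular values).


For a normal operator, singular values equal |eigenvalues|.
Trace norm = sum |lambda_i| = 3 + 3 + 6 + 1
= 13

13


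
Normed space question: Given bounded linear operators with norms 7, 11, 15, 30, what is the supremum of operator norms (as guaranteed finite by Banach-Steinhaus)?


By the Uniform Boundedness Principle, the supremum of norms is finite.
sup_k ||T_k|| = max(7, 11, 15, 30) = 30

30


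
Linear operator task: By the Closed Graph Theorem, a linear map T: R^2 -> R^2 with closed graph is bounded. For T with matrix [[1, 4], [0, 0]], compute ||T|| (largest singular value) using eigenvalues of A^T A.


A^T A = [[1, 4], [4, 16]]
trace(A^T A) = 17, det(A^T A) = 0
discriminant = 17^2 - 4*0 = 289
Largest eigenvalue of A^T A = (trace + sqrt(disc))/2 = 17.0000
||T|| = sqrt(17.0000) = 4.1231

4.1231


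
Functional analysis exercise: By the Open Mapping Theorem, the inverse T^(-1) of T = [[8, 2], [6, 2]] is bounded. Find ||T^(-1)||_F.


det(T) = 8*2 - 2*6 = 4
T^(-1) = (1/4) * [[2, -2], [-6, 8]] = [[0.5000, -0.5000], [-1.5000, 2.0000]]
||T^(-1)||_F^2 = 0.5000^2 + (-0.5000)^2 + (-1.5000)^2 + 2.0000^2 = 6.7500
||T^(-1)||_F = sqrt(6.7500) = 2.5981

2.5981


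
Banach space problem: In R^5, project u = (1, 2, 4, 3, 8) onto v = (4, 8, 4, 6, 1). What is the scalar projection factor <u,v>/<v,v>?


Computing <u,v> = 1*4 + 2*8 + 4*4 + 3*6 + 8*1 = 62
Computing <v,v> = 4^2 + 8^2 + 4^2 + 6^2 + 1^2 = 133
Projection coefficient = 62/133 = 0.4662

0.4662


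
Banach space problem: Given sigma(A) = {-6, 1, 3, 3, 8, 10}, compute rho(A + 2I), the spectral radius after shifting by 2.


Spectrum of A + 2I = {-4, 3, 5, 5, 10, 12}
Spectral radius = max |lambda| over the shifted spectrum
= max(4, 3, 5, 5, 10, 12) = 12

12


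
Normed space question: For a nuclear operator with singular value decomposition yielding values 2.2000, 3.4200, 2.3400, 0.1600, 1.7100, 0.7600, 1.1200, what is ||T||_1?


The nuclear norm is the sum of all singular values.
||T||_1 = 2.2000 + 3.4200 + 2.3400 + 0.1600 + 1.7100 + 0.7600 + 1.1200
= 11.7100

11.7100


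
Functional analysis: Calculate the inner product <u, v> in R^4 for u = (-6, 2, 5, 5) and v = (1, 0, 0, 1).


Computing the standard inner product <u, v> = sum u_i * v_i
= -6*1 + 2*0 + 5*0 + 5*1
= -6 + 0 + 0 + 5
= -1

-1


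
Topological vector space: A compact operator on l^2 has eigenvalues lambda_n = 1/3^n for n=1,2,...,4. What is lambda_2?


The eigenvalue formula gives lambda_2 = 1/3^2
= 1/9
= 0.1111

0.1111


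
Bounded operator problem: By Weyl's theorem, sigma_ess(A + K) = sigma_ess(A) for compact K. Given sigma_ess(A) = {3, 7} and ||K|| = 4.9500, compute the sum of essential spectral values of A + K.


By Weyl's theorem, the essential spectrum is invariant under compact perturbations.
sigma_ess(A + K) = sigma_ess(A) = {3, 7}
Sum = 3 + 7 = 10

10


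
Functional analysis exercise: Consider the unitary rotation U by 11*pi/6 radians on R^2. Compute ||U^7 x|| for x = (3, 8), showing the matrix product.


U is a rotation by theta = 11*pi/6
U^7 = rotation by 7*theta = 77*pi/6 = 5*pi/6 (mod 2*pi)
cos(5*pi/6) = -0.8660, sin(5*pi/6) = 0.5000
U^7 x = (-0.8660 * 3 - 0.5000 * 8, 0.5000 * 3 + -0.8660 * 8)
= (-6.5981, -5.4282)
||U^7 x|| = sqrt((-6.5981)^2 + (-5.4282)^2) = sqrt(73.0000) = 8.5440

8.5440


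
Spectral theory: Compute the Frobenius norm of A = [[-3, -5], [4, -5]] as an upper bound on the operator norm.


||A||_F^2 = sum a_ij^2
= (-3)^2 + (-5)^2 + 4^2 + (-5)^2
= 9 + 25 + 16 + 25 = 75
||A||_F = sqrt(75) = 8.6603

8.6603


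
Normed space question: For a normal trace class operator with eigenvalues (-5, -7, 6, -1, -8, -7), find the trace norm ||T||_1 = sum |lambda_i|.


For a normal operator, singular values equal |eigenvalues|.
Trace norm = sum |lambda_i| = 5 + 7 + 6 + 1 + 8 + 7
= 34

34


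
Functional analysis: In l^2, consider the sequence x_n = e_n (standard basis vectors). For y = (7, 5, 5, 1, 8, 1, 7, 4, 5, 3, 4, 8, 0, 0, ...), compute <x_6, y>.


x_6 = e_6 is the standard basis vector with 1 in position 6.
<x_6, y> = y_6 = 1
As n -> infinity, <x_n, y> -> 0, confirming weak convergence of (x_n) to 0.

1


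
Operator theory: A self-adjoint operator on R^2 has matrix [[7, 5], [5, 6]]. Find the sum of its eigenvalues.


For a self-adjoint (symmetric) matrix, the eigenvalues are real.
The sum of eigenvalues equals the trace of the matrix.
trace = 7 + 6 = 13

13


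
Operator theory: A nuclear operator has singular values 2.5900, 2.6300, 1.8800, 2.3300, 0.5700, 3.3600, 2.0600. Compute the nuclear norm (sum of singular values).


The nuclear norm is the sum of all singular values.
||T||_1 = 2.5900 + 2.6300 + 1.8800 + 2.3300 + 0.5700 + 3.3600 + 2.0600
= 15.4200

15.4200


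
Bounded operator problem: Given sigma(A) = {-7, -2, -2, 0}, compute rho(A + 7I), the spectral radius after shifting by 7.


Spectrum of A + 7I = {0, 5, 5, 7}
Spectral radius = max |lambda| over the shifted spectrum
= max(0, 5, 5, 7) = 7

7


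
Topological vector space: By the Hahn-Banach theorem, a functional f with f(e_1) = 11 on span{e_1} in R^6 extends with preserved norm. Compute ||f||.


The norm of f is given by ||f|| = sup_{||x||=1} |f(x)|.
On span{e_1}, ||e_1|| = 1, so ||f|| = |f(e_1)| / ||e_1||
= |11| / 1 = 11.0000

11.0000


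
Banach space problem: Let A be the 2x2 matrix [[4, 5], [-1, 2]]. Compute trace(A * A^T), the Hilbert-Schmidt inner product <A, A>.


trace(A * A^T) = sum of squares of all entries
= 4^2 + 5^2 + (-1)^2 + 2^2
= 16 + 25 + 1 + 4
= 46

46


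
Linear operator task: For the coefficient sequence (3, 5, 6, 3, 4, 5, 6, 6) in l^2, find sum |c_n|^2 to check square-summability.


sum |c_n|^2 = 3^2 + 5^2 + 6^2 + 3^2 + 4^2 + 5^2 + 6^2 + 6^2
= 9 + 25 + 36 + 9 + 16 + 25 + 36 + 36
= 192

192


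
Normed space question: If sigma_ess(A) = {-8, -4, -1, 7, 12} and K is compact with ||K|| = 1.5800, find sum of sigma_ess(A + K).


By Weyl's theorem, the essential spectrum is invariant under compact perturbations.
sigma_ess(A + K) = sigma_ess(A) = {-8, -4, -1, 7, 12}
Sum = -8 + -4 + -1 + 7 + 12 = 6

6


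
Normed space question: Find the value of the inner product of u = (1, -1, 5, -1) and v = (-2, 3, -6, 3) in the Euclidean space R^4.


Computing the standard inner product <u, v> = sum u_i * v_i
= 1*-2 + -1*3 + 5*-6 + -1*3
= -2 + -3 + -30 + -3
= -38

-38


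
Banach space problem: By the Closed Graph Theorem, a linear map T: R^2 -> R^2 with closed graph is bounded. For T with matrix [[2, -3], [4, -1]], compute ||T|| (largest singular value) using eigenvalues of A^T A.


A^T A = [[20, -10], [-10, 10]]
trace(A^T A) = 30, det(A^T A) = 100
discriminant = 30^2 - 4*100 = 500
Largest eigenvalue of A^T A = (trace + sqrt(disc))/2 = 26.1803
||T|| = sqrt(26.1803) = 5.1167

5.1167


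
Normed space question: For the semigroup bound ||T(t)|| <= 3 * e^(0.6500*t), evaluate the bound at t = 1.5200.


||T(1.5200)|| <= 3 * exp(0.6500 * 1.5200)
= 3 * exp(0.9880)
= 3 * 2.6859
= 8.0576

8.0576


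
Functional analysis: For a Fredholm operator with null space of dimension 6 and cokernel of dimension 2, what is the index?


The Fredholm index is defined as ind(T) = dim(ker T) - dim(coker T)
= 6 - 2
= 4

4


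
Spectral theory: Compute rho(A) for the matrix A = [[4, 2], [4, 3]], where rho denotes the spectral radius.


For a 2x2 matrix, eigenvalues satisfy lambda^2 - (trace)*lambda + det = 0
trace = 4 + 3 = 7
det = 4*3 - 2*4 = 4
discriminant = 7^2 - 4*(4) = 33
spectral radius = max |eigenvalue| = 6.3723

6.3723


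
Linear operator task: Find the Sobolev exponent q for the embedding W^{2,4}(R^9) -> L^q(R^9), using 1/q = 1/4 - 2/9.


Using the Sobolev embedding formula: 1/q = 1/p - k/n
1/q = 1/4 - 2/9 = 1/36
q = 1/(1/36) = 36

36.0000


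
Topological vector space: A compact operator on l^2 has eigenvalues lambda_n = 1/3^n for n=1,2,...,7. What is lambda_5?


The eigenvalue formula gives lambda_5 = 1/3^5
= 1/243
= 0.0041

0.0041


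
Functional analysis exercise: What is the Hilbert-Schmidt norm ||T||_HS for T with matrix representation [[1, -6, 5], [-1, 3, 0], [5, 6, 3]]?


The Hilbert-Schmidt norm is sqrt(sum of squares of all entries).
Sum of squares = 1^2 + (-6)^2 + 5^2 + (-1)^2 + 3^2 + 0^2 + 5^2 + 6^2 + 3^2
= 1 + 36 + 25 + 1 + 9 + 0 + 25 + 36 + 9 = 142
||T||_HS = sqrt(142) = 11.9164

11.9164


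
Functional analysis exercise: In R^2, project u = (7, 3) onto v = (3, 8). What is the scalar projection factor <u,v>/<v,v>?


Computing <u,v> = 7*3 + 3*8 = 45
Computing <v,v> = 3^2 + 8^2 = 73
Projection coefficient = 45/73 = 0.6164

0.6164


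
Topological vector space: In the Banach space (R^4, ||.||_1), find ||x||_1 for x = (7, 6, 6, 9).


The l^1 norm equals the sum of absolute values of all components.
||x||_1 = 7 + 6 + 6 + 9
= 28

28.0000


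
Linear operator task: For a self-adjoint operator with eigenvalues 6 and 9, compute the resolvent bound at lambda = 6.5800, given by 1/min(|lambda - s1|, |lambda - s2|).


dist(6.5800, {6, 9}) = min(|6.5800 - 6|, |6.5800 - 9|)
= min(0.5800, 2.4200) = 0.5800
Resolvent bound = 1/0.5800 = 1.7241

1.7241


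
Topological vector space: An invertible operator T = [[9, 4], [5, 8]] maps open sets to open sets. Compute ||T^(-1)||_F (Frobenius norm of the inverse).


det(T) = 9*8 - 4*5 = 52
T^(-1) = (1/52) * [[8, -4], [-5, 9]] = [[0.1538, -0.0769], [-0.0962, 0.1731]]
||T^(-1)||_F^2 = 0.1538^2 + (-0.0769)^2 + (-0.0962)^2 + 0.1731^2 = 0.0688
||T^(-1)||_F = sqrt(0.0688) = 0.2623

0.2623


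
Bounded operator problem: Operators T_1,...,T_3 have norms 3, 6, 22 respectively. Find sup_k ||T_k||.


By the Uniform Boundedness Principle, the supremum of norms is finite.
sup_k ||T_k|| = max(3, 6, 22) = 22

22


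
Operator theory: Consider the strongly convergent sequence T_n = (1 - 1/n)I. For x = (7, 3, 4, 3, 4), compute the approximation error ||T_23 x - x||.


T_23 x - x = (1 - 1/23)x - x = -x/23
||x|| = sqrt(99) = 9.9499
||T_23 x - x|| = ||x||/23 = 9.9499/23 = 0.4326

0.4326


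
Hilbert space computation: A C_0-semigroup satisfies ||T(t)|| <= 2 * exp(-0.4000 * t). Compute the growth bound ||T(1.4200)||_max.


||T(1.4200)|| <= 2 * exp(-0.4000 * 1.4200)
= 2 * exp(-0.5680)
= 2 * 0.5667
= 1.1333

1.1333


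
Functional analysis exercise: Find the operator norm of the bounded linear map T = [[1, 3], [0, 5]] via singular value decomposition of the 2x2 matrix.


A^T A = [[1, 3], [3, 34]]
trace(A^T A) = 35, det(A^T A) = 25
discriminant = 35^2 - 4*25 = 1125
Largest eigenvalue of A^T A = (trace + sqrt(disc))/2 = 34.2705
||T|| = sqrt(34.2705) = 5.8541

5.8541


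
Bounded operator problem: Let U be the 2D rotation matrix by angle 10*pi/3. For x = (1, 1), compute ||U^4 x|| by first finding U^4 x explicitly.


U is a rotation by theta = 10*pi/3
U^4 = rotation by 4*theta = 40*pi/3 = 4*pi/3 (mod 2*pi)
cos(4*pi/3) = -0.5000, sin(4*pi/3) = -0.8660
U^4 x = (-0.5000 * 1 - -0.8660 * 1, -0.8660 * 1 + -0.5000 * 1)
= (0.3660, -1.3660)
||U^4 x|| = sqrt(0.3660^2 + (-1.3660)^2) = sqrt(2.0000) = 1.4142

1.4142


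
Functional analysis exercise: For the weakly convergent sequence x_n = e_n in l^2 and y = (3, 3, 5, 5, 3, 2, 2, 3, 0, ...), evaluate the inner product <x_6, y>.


x_6 = e_6 is the standard basis vector with 1 in position 6.
<x_6, y> = y_6 = 2
As n -> infinity, <x_n, y> -> 0, confirming weak convergence of (x_n) to 0.

2


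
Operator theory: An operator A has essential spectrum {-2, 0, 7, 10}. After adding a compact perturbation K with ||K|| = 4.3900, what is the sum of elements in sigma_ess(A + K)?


By Weyl's theorem, the essential spectrum is invariant under compact perturbations.
sigma_ess(A + K) = sigma_ess(A) = {-2, 0, 7, 10}
Sum = -2 + 0 + 7 + 10 = 15

15


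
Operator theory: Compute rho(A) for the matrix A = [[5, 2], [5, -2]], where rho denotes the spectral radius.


For a 2x2 matrix, eigenvalues satisfy lambda^2 - (trace)*lambda + det = 0
trace = 5 + -2 = 3
det = 5*-2 - 2*5 = -20
discriminant = 3^2 - 4*(-20) = 89
spectral radius = max |eigenvalue| = 6.2170

6.2170


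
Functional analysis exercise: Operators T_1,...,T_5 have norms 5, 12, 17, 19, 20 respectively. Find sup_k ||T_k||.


By the Uniform Boundedness Principle, the supremum of norms is finite.
sup_k ||T_k|| = max(5, 12, 17, 19, 20) = 20

20


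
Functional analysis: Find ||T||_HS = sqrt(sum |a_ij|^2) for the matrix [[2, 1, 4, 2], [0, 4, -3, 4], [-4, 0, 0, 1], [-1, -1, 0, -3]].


The Hilbert-Schmidt norm is sqrt(sum of squares of all entries).
Sum of squares = 2^2 + 1^2 + 4^2 + 2^2 + 0^2 + 4^2 + (-3)^2 + 4^2 + (-4)^2 + 0^2 + 0^2 + 1^2 + (-1)^2 + (-1)^2 + 0^2 + (-3)^2
= 4 + 1 + 16 + 4 + 0 + 16 + 9 + 16 + 16 + 0 + 0 + 1 + 1 + 1 + 0 + 9 = 94
||T||_HS = sqrt(94) = 9.6954

9.6954


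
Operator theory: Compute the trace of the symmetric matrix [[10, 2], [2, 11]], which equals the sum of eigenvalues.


For a self-adjoint (symmetric) matrix, the eigenvalues are real.
The sum of eigenvalues equals the trace of the matrix.
trace = 10 + 11 = 21

21


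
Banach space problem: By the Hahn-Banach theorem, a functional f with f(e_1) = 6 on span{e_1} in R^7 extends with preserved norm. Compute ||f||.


The norm of f is given by ||f|| = sup_{||x||=1} |f(x)|.
On span{e_1}, ||e_1|| = 1, so ||f|| = |f(e_1)| / ||e_1||
= |6| / 1 = 6.0000

6.0000


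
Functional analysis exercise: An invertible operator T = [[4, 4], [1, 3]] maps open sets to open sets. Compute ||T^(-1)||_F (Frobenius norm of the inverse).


det(T) = 4*3 - 4*1 = 8
T^(-1) = (1/8) * [[3, -4], [-1, 4]] = [[0.3750, -0.5000], [-0.1250, 0.5000]]
||T^(-1)||_F^2 = 0.3750^2 + (-0.5000)^2 + (-0.1250)^2 + 0.5000^2 = 0.6562
||T^(-1)||_F = sqrt(0.6562) = 0.8101

0.8101


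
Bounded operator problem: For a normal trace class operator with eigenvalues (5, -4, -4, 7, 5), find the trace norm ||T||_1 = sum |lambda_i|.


For a normal operator, singular values equal |eigenvalues|.
Trace norm = sum |lambda_i| = 5 + 4 + 4 + 7 + 5
= 25

25


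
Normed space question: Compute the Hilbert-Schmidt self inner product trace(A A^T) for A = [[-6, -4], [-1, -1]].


trace(A * A^T) = sum of squares of all entries
= (-6)^2 + (-4)^2 + (-1)^2 + (-1)^2
= 36 + 16 + 1 + 1
= 54

54


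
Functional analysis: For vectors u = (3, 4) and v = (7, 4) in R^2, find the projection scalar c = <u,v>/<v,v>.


Computing <u,v> = 3*7 + 4*4 = 37
Computing <v,v> = 7^2 + 4^2 = 65
Projection coefficient = 37/65 = 0.5692

0.5692


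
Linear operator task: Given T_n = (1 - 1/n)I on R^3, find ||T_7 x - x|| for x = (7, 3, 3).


T_7 x - x = (1 - 1/7)x - x = -x/7
||x|| = sqrt(67) = 8.1854
||T_7 x - x|| = ||x||/7 = 8.1854/7 = 1.1693

1.1693


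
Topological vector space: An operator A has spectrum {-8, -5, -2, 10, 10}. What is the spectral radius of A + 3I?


Spectrum of A + 3I = {-5, -2, 1, 13, 13}
Spectral radius = max |lambda| over the shifted spectrum
= max(5, 2, 1, 13, 13) = 13

13


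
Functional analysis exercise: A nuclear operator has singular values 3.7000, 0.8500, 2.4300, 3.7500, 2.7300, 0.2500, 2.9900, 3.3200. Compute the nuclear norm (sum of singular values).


The nuclear norm is the sum of all singular values.
||T||_1 = 3.7000 + 0.8500 + 2.4300 + 3.7500 + 2.7300 + 0.2500 + 2.9900 + 3.3200
= 20.0200

20.0200


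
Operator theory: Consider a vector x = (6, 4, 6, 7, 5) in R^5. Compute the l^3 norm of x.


The l^3 norm = (sum |x_i|^3)^(1/3)
Sum of 3th powers = 216 + 64 + 216 + 343 + 125 = 964
||x||_3 = (964)^(1/3) = 9.8785

9.8785


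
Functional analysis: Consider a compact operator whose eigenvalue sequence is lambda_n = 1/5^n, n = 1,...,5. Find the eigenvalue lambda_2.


The eigenvalue formula gives lambda_2 = 1/5^2
= 1/25
= 0.0400

0.0400


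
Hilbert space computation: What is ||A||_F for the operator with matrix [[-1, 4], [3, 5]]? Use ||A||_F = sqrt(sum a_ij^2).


||A||_F^2 = sum a_ij^2
= (-1)^2 + 4^2 + 3^2 + 5^2
= 1 + 16 + 9 + 25 = 51
||A||_F = sqrt(51) = 7.1414

7.1414


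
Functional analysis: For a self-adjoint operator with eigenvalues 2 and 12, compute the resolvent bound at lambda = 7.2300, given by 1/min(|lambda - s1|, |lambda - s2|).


dist(7.2300, {2, 12}) = min(|7.2300 - 2|, |7.2300 - 12|)
= min(5.2300, 4.7700) = 4.7700
Resolvent bound = 1/4.7700 = 0.2096

0.2096


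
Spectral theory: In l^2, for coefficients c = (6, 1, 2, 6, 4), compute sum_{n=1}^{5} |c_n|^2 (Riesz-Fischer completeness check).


sum |c_n|^2 = 6^2 + 1^2 + 2^2 + 6^2 + 4^2
= 36 + 1 + 4 + 36 + 16
= 93

93


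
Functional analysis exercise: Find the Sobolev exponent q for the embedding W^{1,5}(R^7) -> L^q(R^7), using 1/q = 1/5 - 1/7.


Using the Sobolev embedding formula: 1/q = 1/p - k/n
1/q = 1/5 - 1/7 = 2/35
q = 1/(2/35) = 35/2 = 17.5000

17.5000


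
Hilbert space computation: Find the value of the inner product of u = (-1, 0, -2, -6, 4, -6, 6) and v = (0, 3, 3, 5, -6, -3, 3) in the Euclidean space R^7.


Computing the standard inner product <u, v> = sum u_i * v_i
= -1*0 + 0*3 + -2*3 + -6*5 + 4*-6 + -6*-3 + 6*3
= 0 + 0 + -6 + -30 + -24 + 18 + 18
= -24

-24


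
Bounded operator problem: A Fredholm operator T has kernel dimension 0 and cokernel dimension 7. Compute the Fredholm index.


The Fredholm index is defined as ind(T) = dim(ker T) - dim(coker T)
= 0 - 7
= -7

-7


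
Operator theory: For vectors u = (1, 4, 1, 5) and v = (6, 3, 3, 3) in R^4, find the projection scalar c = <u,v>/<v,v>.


Computing <u,v> = 1*6 + 4*3 + 1*3 + 5*3 = 36
Computing <v,v> = 6^2 + 3^2 + 3^2 + 3^2 = 63
Projection coefficient = 36/63 = 0.5714

0.5714


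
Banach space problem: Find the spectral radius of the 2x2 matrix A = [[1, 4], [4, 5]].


For a 2x2 matrix, eigenvalues satisfy lambda^2 - (trace)*lambda + det = 0
trace = 1 + 5 = 6
det = 1*5 - 4*4 = -11
discriminant = 6^2 - 4*(-11) = 80
spectral radius = max |eigenvalue| = 7.4721

7.4721


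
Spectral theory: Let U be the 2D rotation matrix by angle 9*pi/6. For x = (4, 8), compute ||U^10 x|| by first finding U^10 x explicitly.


U is a rotation by theta = 9*pi/6
U^10 = rotation by 10*theta = 90*pi/6 = 6*pi/6 (mod 2*pi)
cos(6*pi/6) = -1.0000, sin(6*pi/6) = 0.0000
U^10 x = (-1.0000 * 4 - 0.0000 * 8, 0.0000 * 4 + -1.0000 * 8)
= (-4.0000, -8.0000)
||U^10 x|| = sqrt((-4.0000)^2 + (-8.0000)^2) = sqrt(80.0000) = 8.9443

8.9443


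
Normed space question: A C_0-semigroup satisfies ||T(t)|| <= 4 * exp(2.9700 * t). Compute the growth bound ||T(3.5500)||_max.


||T(3.5500)|| <= 4 * exp(2.9700 * 3.5500)
= 4 * exp(10.5435)
= 4 * 37930.0897
= 151720.3589

151720.3589


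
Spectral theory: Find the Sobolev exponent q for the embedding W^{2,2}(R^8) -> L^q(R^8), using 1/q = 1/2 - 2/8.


Using the Sobolev embedding formula: 1/q = 1/p - k/n
1/q = 1/2 - 2/8 = 1/4
q = 1/(1/4) = 4

4.0000
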